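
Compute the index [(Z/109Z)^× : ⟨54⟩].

3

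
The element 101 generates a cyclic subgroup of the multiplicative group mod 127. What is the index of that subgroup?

1

By Lagrange's theorem, ord_127(101) divides φ(127) = 127 − 1 = 126 = 2 · 3^2 · 7.
Divisors of 126: 1, 2, 3, 6, 7, 9, 14, 18, 21, 42, 63, 126.
Check 101^d mod 127 for each divisor in increasing order:
101^1 ≡ 101 (mod 127)
101^2 ≡ 41 (mod 127)
101^3 ≡ 77 (mod 127)
101^6 ≡ 87 (mod 127)
101^7 ≡ 24 (mod 127)
101^9 ≡ 95 (mod 127)
101^14 ≡ 68 (mod 127)
101^18 ≡ 8 (mod 127)
101^21 ≡ 108 (mod 127)
101^42 ≡ 107 (mod 127)
101^63 ≡ 126 (mod 127)
101^126 ≡ 1 (mod 127) ✓
Thus |⟨101⟩| = ord(101) = 126.
Index = |(Z/127Z)^×| / |⟨101⟩| = 126 / 126 = 1.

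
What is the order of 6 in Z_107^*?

106

Since 6 ∈ (Z/107Z)^×, its order divides φ(107) = 107 − 1 = 106 = 2 · 53.
Divisors of 106: 1, 2, 53, 106.
Evaluate successive powers at the divisors of 106:
6^1 ≡ 6 (mod 107)
6^2 ≡ 36 (mod 107)
6^53 ≡ 106 (mod 107)
6^106 ≡ 1 (mod 107) ✓
Therefore the multiplicative order of 6 modulo 107 is 106.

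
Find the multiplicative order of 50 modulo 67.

66

By Lagrange's theorem, ord_67(50) divides φ(67) = 67 − 1 = 66 = 2 · 3 · 11.
Divisors of 66: 1, 2, 3, 6, 11, 22, 33, 66.
Compute 50^d (mod 67) for the divisors d until we hit 1:
50^1 ≡ 50 (mod 67)
50^2 ≡ 21 (mod 67)
50^3 ≡ 45 (mod 67)
50^6 ≡ 15 (mod 67)
50^11 ≡ 38 (mod 67)
50^22 ≡ 37 (mod 67)
50^33 ≡ 66 (mod 67)
50^66 ≡ 1 (mod 67) ✓
The smallest such exponent is 66, so the order of 50 is 66.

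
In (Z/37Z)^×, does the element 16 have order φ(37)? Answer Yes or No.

No

φ(37) = 37 − 1 = 36 = 2^2 · 3^2.
Test 16^(36/q) mod 37 for each prime factor q of 36:
16^18 ≡ 1 (mod 37)  [q = 2: ≡ 1 ✗]
16^12 ≡ 26 (mod 37)  [q = 3: ≢ 1 ✓]
Since 16^18 ≡ 1, the order of 16 divides 18 < 36, so 16 is not a primitive root.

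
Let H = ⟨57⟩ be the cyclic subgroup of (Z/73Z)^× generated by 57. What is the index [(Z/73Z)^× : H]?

4

Since 57 ∈ (Z/73Z)^×, its order divides φ(73) = 73 − 1 = 72 = 2^3 · 3^2.
Divisors of 72: 1, 2, 3, 4, 6, 8, 9, 12, 18, 24, 36, 72.
Evaluate successive powers at the divisors of 72:
57^1 ≡ 57
57^2 ≡ 37
57^3 ≡ 65
57^4 ≡ 55
57^6 ≡ 64
57^8 ≡ 32
57^9 ≡ 72
57^12 ≡ 8
57^18 ≡ 1
So ord_73(57) = 18, hence |⟨57⟩| = 18.
[(Z/73Z)^× : ⟨57⟩] = 72/18 = 4.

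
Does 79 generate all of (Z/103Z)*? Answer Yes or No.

φ(103) = 103 − 1 = 102 = 2 · 3 · 17.
79 is a primitive root mod 103 iff 79^(φ(103)/q) ≢ 1 for every prime q | φ(103), i.e. q ∈ {2, 3, 17}.
79^51 ≡ 1 (mod 103)  [q = 2: ≡ 1 ✗]
79^34 ≡ 1 (mod 103)  [q = 3: ≡ 1 ✗]
79^6 ≡ 72 (mod 103)  [q = 17: ≢ 1 ✓]
The check at q = 2 fails, so 79 generates a proper subgroup.

No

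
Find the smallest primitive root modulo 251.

φ(251) = 251 − 1 = 250 = 2 · 5^3.
Test candidates g = 2, 3, … against the prime factors q ∈ {2, 5} of φ(251): g is a generator iff g^(250/q) ≢ 1 for every such q.
g = 2: 2^125 ≡ 250; 2^50 ≡ 1 — hits 1, so not a primitive root.
g = 3: 3^125 ≡ 1 — hits 1, so not a primitive root.
g = 4: 4^125 ≡ 1 — hits 1, so not a primitive root.
g = 5: 5^125 ≡ 1 — hits 1, so not a primitive root.
g = 6: 6^125 ≡ 250; 6^50 ≡ 219 — none is 1, so 6 is a primitive root.
The smallest primitive root modulo 251 is 6.

6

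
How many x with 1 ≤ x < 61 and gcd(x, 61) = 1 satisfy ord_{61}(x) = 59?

0

φ(61) = 61 − 1 = 60 = 2^2 · 3 · 5.
Since (Z/61Z)^× is cyclic of order 60, the number of elements of order d is φ(d) when d | 60 and 0 otherwise.
59 does not divide 60, so no element of (Z/61Z)^× has order 59.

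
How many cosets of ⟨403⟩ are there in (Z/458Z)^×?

By Lagrange's theorem, ord_458(403) divides φ(458) = φ(2)·φ(229) = 1·228 = 228 = 2^2 · 3 · 19.
Divisors of 228: 1, 2, 3, 4, 6, 12, 19, 38, 57, 76, 114, 228.
Evaluate successive powers at the divisors of 228:
403^1 ≡ 403
403^2 ≡ 277
403^3 ≡ 337
403^4 ≡ 243
403^6 ≡ 443
403^12 ≡ 225
403^19 ≡ 135
403^38 ≡ 363
403^57 ≡ 457
403^76 ≡ 323
403^114 ≡ 1
The order of 403 is 114, so the subgroup it generates has 114 elements.
Index = |(Z/458Z)^×| / |⟨403⟩| = 228 / 114 = 2.

2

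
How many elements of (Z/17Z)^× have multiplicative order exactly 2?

1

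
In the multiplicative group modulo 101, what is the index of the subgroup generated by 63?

1

ord(63) | φ(101) = 101 − 1 = 100 = 2^2 · 5^2.
Divisors of 100: 1, 2, 4, 5, 10, 20, 25, 50, 100.
Check 63^d mod 101 for each divisor in increasing order:
63^1 ≡ 63
63^2 ≡ 30
63^4 ≡ 92
63^5 ≡ 39
63^10 ≡ 6
63^20 ≡ 36
63^25 ≡ 91
63^50 ≡ 100
63^100 ≡ 1
Thus |⟨63⟩| = ord(63) = 100.
[(Z/101Z)^× : ⟨63⟩] = 100/100 = 1.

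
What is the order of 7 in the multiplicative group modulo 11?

10

Since 7 ∈ (Z/11Z)^×, its order divides φ(11) = 11 − 1 = 10 = 2 · 5.
Divisors of 10: 1, 2, 5, 10.
Test each divisor d:
7^1 ≡ 7
7^2 ≡ 5
7^5 ≡ 10
7^10 ≡ 1
Therefore the multiplicative order of 7 modulo 11 is 10.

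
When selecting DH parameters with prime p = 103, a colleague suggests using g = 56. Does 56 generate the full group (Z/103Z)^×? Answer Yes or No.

No

φ(103) = 103 − 1 = 102 = 2 · 3 · 17.
An element g generates (Z/103Z)^× iff g^(102/q) ≢ 1 (mod 103) for each prime q ∈ {2, 3, 17}.
56^51 ≡ 1 (mod 103)  [q = 2: ≡ 1 ✗]
56^34 ≡ 56 (mod 103)  [q = 3: ≢ 1 ✓]
56^6 ≡ 1 (mod 103)  [q = 17: ≡ 1 ✗]
56^51 ≡ 1 shows ord(56) | 51, strictly less than φ(103); not a primitive root.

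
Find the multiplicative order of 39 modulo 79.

ord(39) | φ(79) = 79 − 1 = 78 = 2 · 3 · 13.
Divisors of 78: 1, 2, 3, 6, 13, 26, 39, 78.
Compute 39^d (mod 79) for the divisors d until we hit 1:
39^1 ≡ 39 (mod 79)
39^2 ≡ 20 (mod 79)
39^3 ≡ 69 (mod 79)
39^6 ≡ 21 (mod 79)
39^13 ≡ 56 (mod 79)
39^26 ≡ 55 (mod 79)
39^39 ≡ 78 (mod 79)
39^78 ≡ 1 (mod 79) ✓
Therefore the multiplicative order of 39 modulo 79 is 78.

78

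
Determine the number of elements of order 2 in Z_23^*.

1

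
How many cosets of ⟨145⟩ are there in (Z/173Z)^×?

1

ord(145) | φ(173) = 173 − 1 = 172 = 2^2 · 43.
Divisors of 172: 1, 2, 4, 43, 86, 172.
Check 145^d mod 173 for each divisor in increasing order:
145^1 ≡ 145 (mod 173)
145^2 ≡ 92 (mod 173)
145^4 ≡ 160 (mod 173)
145^43 ≡ 93 (mod 173)
145^86 ≡ 172 (mod 173)
145^172 ≡ 1 (mod 173) ✓
Thus |⟨145⟩| = ord(145) = 172.
The index is φ(173) / ord(145) = 172 / 172 = 1.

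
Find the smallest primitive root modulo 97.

5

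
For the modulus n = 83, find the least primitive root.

φ(83) = 83 − 1 = 82 = 2 · 41.
Test candidates g = 2, 3, … against the prime factors q ∈ {2, 41} of φ(83): g is a generator iff g^(82/q) ≢ 1 for every such q.
g = 2: 2^41 ≡ 82; 2^2 ≡ 4 — none is 1, so 2 is a primitive root.
So 2 is the smallest generator of (Z/83Z)^×.

2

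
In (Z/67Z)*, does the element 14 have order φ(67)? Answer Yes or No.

No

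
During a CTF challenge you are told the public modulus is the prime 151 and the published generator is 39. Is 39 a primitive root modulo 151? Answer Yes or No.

φ(151) = 151 − 1 = 150 = 2 · 3 · 5^2.
39 is a primitive root mod 151 iff 39^(φ(151)/q) ≢ 1 for every prime q | φ(151), i.e. q ∈ {2, 3, 5}.
39^75 ≡ 1 (mod 151)  [q = 2: ≡ 1 ✗]
39^50 ≡ 118 (mod 151)  [q = 3: ≢ 1 ✓]
39^30 ≡ 8 (mod 151)  [q = 5: ≢ 1 ✓]
Since 39^75 ≡ 1, the order of 39 divides 75 < 150, so 39 is not a primitive root.

No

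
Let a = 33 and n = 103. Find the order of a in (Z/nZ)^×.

51

Since 33 ∈ (Z/103Z)^×, its order divides φ(103) = 103 − 1 = 102 = 2 · 3 · 17.
Divisors of 102: 1, 2, 3, 6, 17, 34, 51, 102.
Test each divisor d:
33^1 ≡ 33 (mod 103)
33^2 ≡ 59 (mod 103)
33^3 ≡ 93 (mod 103)
33^6 ≡ 100 (mod 103)
33^17 ≡ 46 (mod 103)
33^34 ≡ 56 (mod 103)
33^51 ≡ 1 (mod 103) ✓
Therefore the multiplicative order of 33 modulo 103 is 51.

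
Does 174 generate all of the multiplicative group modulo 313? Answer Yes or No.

φ(313) = 313 − 1 = 312 = 2^3 · 3 · 13.
Test 174^(312/q) mod 313 for each prime factor q of 312:
174^156 ≡ 1 (mod 313)  [q = 2: ≡ 1 ✗]
174^104 ≡ 98 (mod 313)  [q = 3: ≢ 1 ✓]
174^24 ≡ 113 (mod 313)  [q = 13: ≢ 1 ✓]
174^156 ≡ 1 shows ord(174) | 156, strictly less than φ(313); not a primitive root.

No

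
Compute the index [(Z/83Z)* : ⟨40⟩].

2

By Lagrange's theorem, ord_83(40) divides φ(83) = 83 − 1 = 82 = 2 · 41.
Divisors of 82: 1, 2, 41, 82.
Evaluate successive powers at the divisors of 82:
40^1 ≡ 40
40^2 ≡ 23
40^41 ≡ 1
So ord_83(40) = 41, hence |⟨40⟩| = 41.
The index is φ(83) / ord(40) = 82 / 41 = 2.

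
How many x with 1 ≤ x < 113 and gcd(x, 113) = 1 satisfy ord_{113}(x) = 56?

24

φ(113) = 113 − 1 = 112 = 2^4 · 7.
Since (Z/113Z)^× is cyclic of order 112, the number of elements of order d is φ(d) when d | 112 and 0 otherwise.
56 = 2^3 · 7 divides 112, and φ(56) = 24.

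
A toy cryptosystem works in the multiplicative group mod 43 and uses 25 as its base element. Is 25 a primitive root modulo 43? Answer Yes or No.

No

φ(43) = 43 − 1 = 42 = 2 · 3 · 7.
It suffices to check that the order of 25 is not a proper divisor of 42: compute 25^(42/q) for q ∈ {2, 3, 7}.
25^21 ≡ 1 (mod 43)  [q = 2: ≡ 1 ✗]
25^14 ≡ 6 (mod 43)  [q = 3: ≢ 1 ✓]
25^6 ≡ 41 (mod 43)  [q = 7: ≢ 1 ✓]
25^21 ≡ 1 shows ord(25) | 21, strictly less than φ(43); not a primitive root.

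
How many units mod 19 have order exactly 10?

φ(19) = 19 − 1 = 18 = 2 · 3^2.
(Z/19Z)^× is cyclic (|G| = 18); a cyclic group of order m has exactly φ(d) elements of each order d | m, and none otherwise.
Here 18 is not a multiple of 10, so there are no elements of order 10.

0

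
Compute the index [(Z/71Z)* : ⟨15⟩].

By Lagrange's theorem, ord_71(15) divides φ(71) = 71 − 1 = 70 = 2 · 5 · 7.
Divisors of 70: 1, 2, 5, 7, 10, 14, 35, 70.
Test each divisor d:
15^1 ≡ 15 (mod 71)
15^2 ≡ 12 (mod 71)
15^5 ≡ 30 (mod 71)
15^7 ≡ 5 (mod 71)
15^10 ≡ 48 (mod 71)
15^14 ≡ 25 (mod 71)
15^35 ≡ 1 (mod 71) ✓
Thus |⟨15⟩| = ord(15) = 35.
The index is φ(71) / ord(15) = 70 / 35 = 2.

2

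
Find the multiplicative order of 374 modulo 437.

ord(374) | φ(437) = φ(19·23) = (19−1)·(23−1) = 18·22 = 396 = 2^2 · 3^2 · 11.
Divisors of 396: 1, 2, 3, 4, 6, 9, 11, 12, 18, 22, 33, 36, 44, 66, 99, 132, 198, 396.
Check 374^d mod 437 for each divisor in increasing order:
374^1 ≡ 374 (mod 437)
374^2 ≡ 36 (mod 437)
374^3 ≡ 354 (mod 437)
374^4 ≡ 422 (mod 437)
374^6 ≡ 334 (mod 437)
374^9 ≡ 246 (mod 437)
374^11 ≡ 116 (mod 437)
374^12 ≡ 121 (mod 437)
374^18 ≡ 210 (mod 437)
374^22 ≡ 346 (mod 437)
374^33 ≡ 369 (mod 437)
374^36 ≡ 400 (mod 437)
374^44 ≡ 415 (mod 437)
374^66 ≡ 254 (mod 437)
374^99 ≡ 208 (mod 437)
374^132 ≡ 277 (mod 437)
374^198 ≡ 1 (mod 437) ✓
Hence ord(374) = 198.

198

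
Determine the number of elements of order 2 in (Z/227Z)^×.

1

φ(227) = 227 − 1 = 226 = 2 · 113.
Since (Z/227Z)^× is cyclic of order 226, the number of elements of order d is φ(d) when d | 226 and 0 otherwise.
2 | 226, and φ(2) = 2 − 1 = 1.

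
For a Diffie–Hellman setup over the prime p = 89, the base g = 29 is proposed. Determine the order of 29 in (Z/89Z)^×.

88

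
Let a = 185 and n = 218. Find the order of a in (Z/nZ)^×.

4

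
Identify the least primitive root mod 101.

φ(101) = 101 − 1 = 100 = 2^2 · 5^2.
Test candidates g = 2, 3, … against the prime factors q ∈ {2, 5} of φ(101): g is a generator iff g^(100/q) ≢ 1 for every such q.
g = 2: 2^50 ≡ 100; 2^20 ≡ 95 — none is 1, so 2 is a primitive root.
The smallest primitive root modulo 101 is 2.

2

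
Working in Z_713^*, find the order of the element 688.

The order of 688 must divide φ(713) = φ(23·31) = (23−1)·(31−1) = 22·30 = 660 = 2^2 · 3 · 5 · 11.
Divisors of 660: 1, 2, 3, 4, 5, 6, 10, 11, 12, 15, 20, 22, 30, 33, 44, 55, 60, 66, 110, 132, 165, 220, 330, 660.
Check 688^d mod 713 for each divisor in increasing order:
688^1 ≡ 688 (mod 713)
688^2 ≡ 625 (mod 713)
688^3 ≡ 61 (mod 713)
688^4 ≡ 614 (mod 713)
688^5 ≡ 336 (mod 713)
688^6 ≡ 156 (mod 713)
688^10 ≡ 242 (mod 713)
688^11 ≡ 367 (mod 713)
688^12 ≡ 94 (mod 713)
688^15 ≡ 30 (mod 713)
688^20 ≡ 98 (mod 713)
688^22 ≡ 645 (mod 713)
688^30 ≡ 187 (mod 713)
688^33 ≡ 712 (mod 713)
688^44 ≡ 346 (mod 713)
688^55 ≡ 68 (mod 713)
688^60 ≡ 32 (mod 713)
688^66 ≡ 1 (mod 713) ✓
Therefore the multiplicative order of 688 modulo 713 is 66.

66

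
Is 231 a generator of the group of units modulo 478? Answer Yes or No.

Yes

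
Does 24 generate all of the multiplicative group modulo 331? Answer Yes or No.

φ(331) = 331 − 1 = 330 = 2 · 3 · 5 · 11.
It suffices to check that the order of 24 is not a proper divisor of 330: compute 24^(330/q) for q ∈ {2, 3, 5, 11}.
24^165 ≡ 1 (mod 331)  [q = 2: ≡ 1 ✗]
24^110 ≡ 299 (mod 331)  [q = 3: ≢ 1 ✓]
24^66 ≡ 150 (mod 331)  [q = 5: ≢ 1 ✓]
24^30 ≡ 270 (mod 331)  [q = 11: ≢ 1 ✓]
24^165 ≡ 1 shows ord(24) | 165, strictly less than φ(331); not a primitive root.

No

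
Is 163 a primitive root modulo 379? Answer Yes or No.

No

φ(379) = 379 − 1 = 378 = 2 · 3^3 · 7.
An element g generates (Z/379Z)^× iff g^(378/q) ≢ 1 (mod 379) for each prime q ∈ {2, 3, 7}.
163^189 ≡ 378 (mod 379)  [q = 2: ≢ 1 ✓]
163^126 ≡ 1 (mod 379)  [q = 3: ≡ 1 ✗]
163^54 ≡ 125 (mod 379)  [q = 7: ≢ 1 ✓]
Since 163^126 ≡ 1, the order of 163 divides 126 < 378, so 163 is not a primitive root.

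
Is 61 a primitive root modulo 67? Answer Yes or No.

φ(67) = 67 − 1 = 66 = 2 · 3 · 11.
An element g generates (Z/67Z)^× iff g^(66/q) ≢ 1 (mod 67) for each prime q ∈ {2, 3, 11}.
61^33 ≡ 66 (mod 67)  [q = 2: ≢ 1 ✓]
61^22 ≡ 37 (mod 67)  [q = 3: ≢ 1 ✓]
61^6 ≡ 24 (mod 67)  [q = 11: ≢ 1 ✓]
All checks pass, so 61 has order 66 and is a primitive root modulo 67.

Yes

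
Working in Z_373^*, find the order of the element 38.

93

ord(38) | φ(373) = 373 − 1 = 372 = 2^2 · 3 · 31.
Divisors of 372: 1, 2, 3, 4, 6, 12, 31, 62, 93, 124, 186, 372.
Check 38^d mod 373 for each divisor in increasing order:
38^1 ≡ 38 (mod 373)
38^2 ≡ 325 (mod 373)
38^3 ≡ 41 (mod 373)
38^4 ≡ 66 (mod 373)
38^6 ≡ 189 (mod 373)
38^12 ≡ 286 (mod 373)
38^31 ≡ 284 (mod 373)
38^62 ≡ 88 (mod 373)
38^93 ≡ 1 (mod 373) ✓
Therefore the multiplicative order of 38 modulo 373 is 93.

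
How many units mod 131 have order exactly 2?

φ(131) = 131 − 1 = 130 = 2 · 5 · 13.
(Z/131Z)^× is cyclic (|G| = 130); a cyclic group of order m has exactly φ(d) elements of each order d | m, and none otherwise.
2 | 130, and φ(2) = 2 − 1 = 1.

1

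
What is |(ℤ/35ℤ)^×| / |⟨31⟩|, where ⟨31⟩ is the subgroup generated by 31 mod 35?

4

Since 31 ∈ (Z/35Z)^×, its order divides φ(35) = φ(5·7) = (5−1)·(7−1) = 4·6 = 24 = 2^3 · 3.
Divisors of 24: 1, 2, 3, 4, 6, 8, 12, 24.
Evaluate successive powers at the divisors of 24:
31^1 ≡ 31 (mod 35)
31^2 ≡ 16 (mod 35)
31^3 ≡ 6 (mod 35)
31^4 ≡ 11 (mod 35)
31^6 ≡ 1 (mod 35) ✓
Thus |⟨31⟩| = ord(31) = 6.
[(Z/35Z)^× : ⟨31⟩] = 24/6 = 4.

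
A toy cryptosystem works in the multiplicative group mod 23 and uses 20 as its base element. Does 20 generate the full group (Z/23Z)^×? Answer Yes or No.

Yes

φ(23) = 23 − 1 = 22 = 2 · 11.
An element g generates (Z/23Z)^× iff g^(22/q) ≢ 1 (mod 23) for each prime q ∈ {2, 11}.
20^11 ≡ 22 (mod 23)  [q = 2: ≢ 1 ✓]
20^2 ≡ 9 (mod 23)  [q = 11: ≢ 1 ✓]
All checks pass, so 20 has order 22 and is a primitive root modulo 23.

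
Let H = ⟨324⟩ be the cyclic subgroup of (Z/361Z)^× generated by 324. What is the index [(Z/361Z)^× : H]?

18

ord(324) | φ(361) = φ(19^2) = 19·(19−1) = 342 = 2 · 3^2 · 19.
Divisors of 342: 1, 2, 3, 6, 9, 18, 19, 38, 57, 114, 171, 342.
Compute 324^d (mod 361) for the divisors d until we hit 1:
324^1 ≡ 324 (mod 361)
324^2 ≡ 286 (mod 361)
324^3 ≡ 248 (mod 361)
324^6 ≡ 134 (mod 361)
324^9 ≡ 20 (mod 361)
324^18 ≡ 39 (mod 361)
324^19 ≡ 1 (mod 361) ✓
So ord_361(324) = 19, hence |⟨324⟩| = 19.
[(Z/361Z)^× : ⟨324⟩] = 342/19 = 18.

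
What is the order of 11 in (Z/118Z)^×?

58

By Lagrange's theorem, ord_118(11) divides φ(118) = φ(2)·φ(59) = 1·58 = 58 = 2 · 29.
Divisors of 58: 1, 2, 29, 58.
Test each divisor d:
11^1 ≡ 11 (mod 118)
11^2 ≡ 3 (mod 118)
11^29 ≡ 117 (mod 118)
11^58 ≡ 1 (mod 118) ✓
So ord_118(11) = 58.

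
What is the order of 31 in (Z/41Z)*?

By Lagrange's theorem, ord_41(31) divides φ(41) = 41 − 1 = 40 = 2^3 · 5.
Divisors of 40: 1, 2, 4, 5, 8, 10, 20, 40.
Test each divisor d:
31^1 ≡ 31 (mod 41)
31^2 ≡ 18 (mod 41)
31^4 ≡ 37 (mod 41)
31^5 ≡ 40 (mod 41)
31^8 ≡ 16 (mod 41)
31^10 ≡ 1 (mod 41) ✓
So ord_41(31) = 10.

10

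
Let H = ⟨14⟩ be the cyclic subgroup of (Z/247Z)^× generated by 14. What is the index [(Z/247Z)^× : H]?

12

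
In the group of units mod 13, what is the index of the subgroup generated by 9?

By Lagrange's theorem, ord_13(9) divides φ(13) = 13 − 1 = 12 = 2^2 · 3.
Divisors of 12: 1, 2, 3, 4, 6, 12.
Test each divisor d:
9^1 ≡ 9 (mod 13)
9^2 ≡ 3 (mod 13)
9^3 ≡ 1 (mod 13) ✓
So ord_13(9) = 3, hence |⟨9⟩| = 3.
[(Z/13Z)^× : ⟨9⟩] = 12/3 = 4.

4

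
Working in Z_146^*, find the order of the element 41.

18

By Lagrange's theorem, ord_146(41) divides φ(146) = φ(2)·φ(73) = 1·72 = 72 = 2^3 · 3^2.
Divisors of 72: 1, 2, 3, 4, 6, 8, 9, 12, 18, 24, 36, 72.
Compute 41^d (mod 146) for the divisors d until we hit 1:
41^1 ≡ 41
41^2 ≡ 75
41^3 ≡ 9
41^4 ≡ 77
41^6 ≡ 81
41^8 ≡ 89
41^9 ≡ 145
41^12 ≡ 137
41^18 ≡ 1
Therefore the multiplicative order of 41 modulo 146 is 18.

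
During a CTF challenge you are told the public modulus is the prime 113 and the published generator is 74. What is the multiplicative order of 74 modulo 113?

Since 74 ∈ (Z/113Z)^×, its order divides φ(113) = 113 − 1 = 112 = 2^4 · 7.
Divisors of 112: 1, 2, 4, 7, 8, 14, 16, 28, 56, 112.
Evaluate successive powers at the divisors of 112:
74^1 ≡ 74
74^2 ≡ 52
74^4 ≡ 105
74^7 ≡ 65
74^8 ≡ 64
74^14 ≡ 44
74^16 ≡ 28
74^28 ≡ 15
74^56 ≡ 112
74^112 ≡ 1
The smallest such exponent is 112, so the order of 74 is 112.

112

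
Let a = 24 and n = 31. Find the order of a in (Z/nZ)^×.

By Lagrange's theorem, ord_31(24) divides φ(31) = 31 − 1 = 30 = 2 · 3 · 5.
Divisors of 30: 1, 2, 3, 5, 6, 10, 15, 30.
Test each divisor d:
24^1 ≡ 24 (mod 31)
24^2 ≡ 18 (mod 31)
24^3 ≡ 29 (mod 31)
24^5 ≡ 26 (mod 31)
24^6 ≡ 4 (mod 31)
24^10 ≡ 25 (mod 31)
24^15 ≡ 30 (mod 31)
24^30 ≡ 1 (mod 31) ✓
Therefore the multiplicative order of 24 modulo 31 is 30.

30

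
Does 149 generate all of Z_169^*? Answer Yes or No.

φ(169) = φ(13^2) = 13·(13−1) = 156 = 2^2 · 3 · 13.
It suffices to check that the order of 149 is not a proper divisor of 156: compute 149^(156/q) for q ∈ {2, 3, 13}.
149^78 ≡ 168 (mod 169)  [q = 2: ≢ 1 ✓]
149^52 ≡ 22 (mod 169)  [q = 3: ≢ 1 ✓]
149^12 ≡ 92 (mod 169)  [q = 13: ≢ 1 ✓]
None equal 1, so ord_169(149) = 156: 149 is a primitive root.

Yes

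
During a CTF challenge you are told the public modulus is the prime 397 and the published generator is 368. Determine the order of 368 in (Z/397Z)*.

Since 368 ∈ (Z/397Z)^×, its order divides φ(397) = 397 − 1 = 396 = 2^2 · 3^2 · 11.
Divisors of 396: 1, 2, 3, 4, 6, 9, 11, 12, 18, 22, 33, 36, 44, 66, 99, 132, 198, 396.
Evaluate successive powers at the divisors of 396:
368^1 ≡ 368
368^2 ≡ 47
368^3 ≡ 225
368^4 ≡ 224
368^6 ≡ 206
368^9 ≡ 298
368^11 ≡ 111
368^12 ≡ 354
368^18 ≡ 273
368^22 ≡ 14
368^33 ≡ 363
368^36 ≡ 290
368^44 ≡ 196
368^66 ≡ 362
368^99 ≡ 396
368^132 ≡ 34
368^198 ≡ 1
Therefore the multiplicative order of 368 modulo 397 is 198.

198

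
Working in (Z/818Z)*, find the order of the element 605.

68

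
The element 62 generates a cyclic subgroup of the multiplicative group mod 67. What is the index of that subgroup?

6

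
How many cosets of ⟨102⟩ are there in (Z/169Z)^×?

ord(102) | φ(169) = φ(13^2) = 13·(13−1) = 156 = 2^2 · 3 · 13.
Divisors of 156: 1, 2, 3, 4, 6, 12, 13, 26, 39, 52, 78, 156.
Evaluate successive powers at the divisors of 156:
102^1 ≡ 102 (mod 169)
102^2 ≡ 95 (mod 169)
102^3 ≡ 57 (mod 169)
102^4 ≡ 68 (mod 169)
102^6 ≡ 38 (mod 169)
102^12 ≡ 92 (mod 169)
102^13 ≡ 89 (mod 169)
102^26 ≡ 147 (mod 169)
102^39 ≡ 70 (mod 169)
102^52 ≡ 146 (mod 169)
102^78 ≡ 168 (mod 169)
102^156 ≡ 1 (mod 169) ✓
Thus |⟨102⟩| = ord(102) = 156.
[(Z/169Z)^× : ⟨102⟩] = 156/156 = 1.

1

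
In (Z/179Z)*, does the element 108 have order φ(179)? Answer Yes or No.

φ(179) = 179 − 1 = 178 = 2 · 89.
108 is a primitive root mod 179 iff 108^(φ(179)/q) ≢ 1 for every prime q | φ(179), i.e. q ∈ {2, 89}.
108^89 ≡ 1 (mod 179)  [q = 2: ≡ 1 ✗]
108^2 ≡ 29 (mod 179)  [q = 89: ≢ 1 ✓]
Since 108^89 ≡ 1, the order of 108 divides 89 < 178, so 108 is not a primitive root.

No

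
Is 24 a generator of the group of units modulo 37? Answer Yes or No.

φ(37) = 37 − 1 = 36 = 2^2 · 3^2.
24 is a primitive root mod 37 iff 24^(φ(37)/q) ≢ 1 for every prime q | φ(37), i.e. q ∈ {2, 3}.
24^18 ≡ 36 (mod 37)  [q = 2: ≢ 1 ✓]
24^12 ≡ 10 (mod 37)  [q = 3: ≢ 1 ✓]
Every test exponent gives a nontrivial residue, hence 24 generates the full group.

Yes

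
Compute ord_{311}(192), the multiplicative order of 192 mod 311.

ord(192) | φ(311) = 311 − 1 = 310 = 2 · 5 · 31.
Divisors of 310: 1, 2, 5, 10, 31, 62, 155, 310.
Test each divisor d:
192^1 ≡ 192 (mod 311)
192^2 ≡ 166 (mod 311)
192^5 ≡ 20 (mod 311)
192^10 ≡ 89 (mod 311)
192^31 ≡ 6 (mod 311)
192^62 ≡ 36 (mod 311)
192^155 ≡ 1 (mod 311) ✓
So ord_311(192) = 155.

155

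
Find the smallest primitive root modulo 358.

φ(358) = φ(2)·φ(179) = 1·178 = 178 = 2 · 89.
Test candidates g = 2, 3, … against the prime factors q ∈ {2, 89} of φ(358): g is a generator iff g^(178/q) ≢ 1 for every such q.
g = 2: gcd(2, 358) = 2 > 1, not a unit — skip.
g = 3: 3^89 ≡ 1 — hits 1, so not a primitive root.
g = 4: gcd(4, 358) = 2 > 1, not a unit — skip.
g = 5: 5^89 ≡ 1 — hits 1, so not a primitive root.
g = 6: gcd(6, 358) = 2 > 1, not a unit — skip.
g = 7: 7^89 ≡ 357; 7^2 ≡ 49 — none is 1, so 7 is a primitive root.
The smallest primitive root modulo 358 is 7.

7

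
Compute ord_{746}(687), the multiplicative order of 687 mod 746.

Since 687 ∈ (Z/746Z)^×, its order divides φ(746) = φ(2)·φ(373) = 1·372 = 372 = 2^2 · 3 · 31.
Divisors of 372: 1, 2, 3, 4, 6, 12, 31, 62, 93, 124, 186, 372.
Test each divisor d:
687^1 ≡ 687 (mod 746)
687^2 ≡ 497 (mod 746)
687^3 ≡ 517 (mod 746)
687^4 ≡ 83 (mod 746)
687^6 ≡ 221 (mod 746)
687^12 ≡ 351 (mod 746)
687^31 ≡ 657 (mod 746)
687^62 ≡ 461 (mod 746)
687^93 ≡ 1 (mod 746) ✓
Therefore the multiplicative order of 687 modulo 746 is 93.

93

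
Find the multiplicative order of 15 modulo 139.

Since 15 ∈ (Z/139Z)^×, its order divides φ(139) = 139 − 1 = 138 = 2 · 3 · 23.
Divisors of 138: 1, 2, 3, 6, 23, 46, 69, 138.
Compute 15^d (mod 139) for the divisors d until we hit 1:
15^1 ≡ 15
15^2 ≡ 86
15^3 ≡ 39
15^6 ≡ 131
15^23 ≡ 97
15^46 ≡ 96
15^69 ≡ 138
15^138 ≡ 1
Therefore the multiplicative order of 15 modulo 139 is 138.

138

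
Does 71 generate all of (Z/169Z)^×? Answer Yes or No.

φ(169) = φ(13^2) = 13·(13−1) = 156 = 2^2 · 3 · 13.
An element g generates (Z/169Z)^× iff g^(156/q) ≢ 1 (mod 169) for each prime q ∈ {2, 3, 13}.
71^78 ≡ 168 (mod 169)  [q = 2: ≢ 1 ✓]
71^52 ≡ 22 (mod 169)  [q = 3: ≢ 1 ✓]
71^12 ≡ 105 (mod 169)  [q = 13: ≢ 1 ✓]
None equal 1, so ord_169(71) = 156: 71 is a primitive root.

Yes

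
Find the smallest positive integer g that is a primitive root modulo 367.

φ(367) = 367 − 1 = 366 = 2 · 3 · 61.
Test candidates g = 2, 3, … against the prime factors q ∈ {2, 3, 61} of φ(367): g is a generator iff g^(366/q) ≢ 1 for every such q.
g = 2: 2^183 ≡ 1 — hits 1, so not a primitive root.
g = 3: 3^183 ≡ 366; 3^122 ≡ 1 — hits 1, so not a primitive root.
g = 4: 4^183 ≡ 1 — hits 1, so not a primitive root.
g = 5: 5^183 ≡ 366; 5^122 ≡ 1 — hits 1, so not a primitive root.
g = 6: 6^183 ≡ 366; 6^122 ≡ 283; 6^6 ≡ 47 — none is 1, so 6 is a primitive root.
Hence the least primitive root of 367 is 6.

6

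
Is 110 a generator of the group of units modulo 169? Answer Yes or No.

Yes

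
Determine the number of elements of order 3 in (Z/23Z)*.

0

φ(23) = 23 − 1 = 22 = 2 · 11.
Since (Z/23Z)^× is cyclic of order 22, the number of elements of order d is φ(d) when d | 22 and 0 otherwise.
Since 3 ∤ 22, the count is 0.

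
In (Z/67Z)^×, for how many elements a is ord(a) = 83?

φ(67) = 67 − 1 = 66 = 2 · 3 · 11.
Since (Z/67Z)^× is cyclic of order 66, the number of elements of order d is φ(d) when d | 66 and 0 otherwise.
Since 83 ∤ 66, the count is 0.

0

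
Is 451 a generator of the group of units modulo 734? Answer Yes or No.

φ(734) = φ(2)·φ(367) = 1·366 = 366 = 2 · 3 · 61.
Test 451^(366/q) mod 734 for each prime factor q of 366:
451^183 ≡ 733 (mod 734)  [q = 2: ≢ 1 ✓]
451^122 ≡ 83 (mod 734)  [q = 3: ≢ 1 ✓]
451^6 ≡ 1 (mod 734)  [q = 61: ≡ 1 ✗]
The check at q = 61 fails, so 451 generates a proper subgroup.

No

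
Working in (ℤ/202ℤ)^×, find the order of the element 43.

50

The order of 43 must divide φ(202) = φ(2)·φ(101) = 1·100 = 100 = 2^2 · 5^2.
Divisors of 100: 1, 2, 4, 5, 10, 20, 25, 50, 100.
Test each divisor d:
43^1 ≡ 43 (mod 202)
43^2 ≡ 31 (mod 202)
43^4 ≡ 153 (mod 202)
43^5 ≡ 115 (mod 202)
43^10 ≡ 95 (mod 202)
43^20 ≡ 137 (mod 202)
43^25 ≡ 201 (mod 202)
43^50 ≡ 1 (mod 202) ✓
The smallest such exponent is 50, so the order of 43 is 50.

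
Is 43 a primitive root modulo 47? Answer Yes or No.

Yes

φ(47) = 47 − 1 = 46 = 2 · 23.
An element g generates (Z/47Z)^× iff g^(46/q) ≢ 1 (mod 47) for each prime q ∈ {2, 23}.
43^23 ≡ 46 (mod 47)  [q = 2: ≢ 1 ✓]
43^2 ≡ 16 (mod 47)  [q = 23: ≢ 1 ✓]
None equal 1, so ord_47(43) = 46: 43 is a primitive root.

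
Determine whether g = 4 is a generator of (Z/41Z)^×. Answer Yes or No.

No

φ(41) = 41 − 1 = 40 = 2^3 · 5.
4 is a primitive root mod 41 iff 4^(φ(41)/q) ≢ 1 for every prime q | φ(41), i.e. q ∈ {2, 5}.
4^20 ≡ 1 (mod 41)  [q = 2: ≡ 1 ✗]
4^8 ≡ 18 (mod 41)  [q = 5: ≢ 1 ✓]
Since 4^20 ≡ 1, the order of 4 divides 20 < 40, so 4 is not a primitive root.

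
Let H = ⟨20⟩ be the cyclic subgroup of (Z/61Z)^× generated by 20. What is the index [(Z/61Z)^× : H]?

12

ord(20) | φ(61) = 61 − 1 = 60 = 2^2 · 3 · 5.
Divisors of 60: 1, 2, 3, 4, 5, 6, 10, 12, 15, 20, 30, 60.
Evaluate successive powers at the divisors of 60:
20^1 ≡ 20 (mod 61)
20^2 ≡ 34 (mod 61)
20^3 ≡ 9 (mod 61)
20^4 ≡ 58 (mod 61)
20^5 ≡ 1 (mod 61) ✓
The order of 20 is 5, so the subgroup it generates has 5 elements.
Index = |(Z/61Z)^×| / |⟨20⟩| = 60 / 5 = 12.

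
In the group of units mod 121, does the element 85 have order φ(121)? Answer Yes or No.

φ(121) = φ(11^2) = 11·(11−1) = 110 = 2 · 5 · 11.
Test 85^(110/q) mod 121 for each prime factor q of 110:
85^55 ≡ 120 (mod 121)  [q = 2: ≢ 1 ✓]
85^22 ≡ 9 (mod 121)  [q = 5: ≢ 1 ✓]
85^10 ≡ 111 (mod 121)  [q = 11: ≢ 1 ✓]
Every test exponent gives a nontrivial residue, hence 85 generates the full group.

Yes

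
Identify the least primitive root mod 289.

φ(289) = φ(17^2) = 17·(17−1) = 272 = 2^4 · 17.
Test candidates g = 2, 3, … against the prime factors q ∈ {2, 17} of φ(289): g is a generator iff g^(272/q) ≢ 1 for every such q.
g = 2: 2^136 ≡ 1 — hits 1, so not a primitive root.
g = 3: 3^136 ≡ 288; 3^16 ≡ 171 — none is 1, so 3 is a primitive root.
Hence the least primitive root of 289 is 3.

3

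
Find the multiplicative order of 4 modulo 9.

The order of 4 must divide φ(9) = φ(3^2) = 3·(3−1) = 6 = 2 · 3.
Divisors of 6: 1, 2, 3, 6.
Compute 4^d (mod 9) for the divisors d until we hit 1:
4^1 ≡ 4 (mod 9)
4^2 ≡ 7 (mod 9)
4^3 ≡ 1 (mod 9) ✓
Hence ord(4) = 3.

3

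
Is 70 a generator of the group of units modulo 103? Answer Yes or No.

Yes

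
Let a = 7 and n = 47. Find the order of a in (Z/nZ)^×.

23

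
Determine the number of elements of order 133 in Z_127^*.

φ(127) = 127 − 1 = 126 = 2 · 3^2 · 7.
In a cyclic group of order 126, there are φ(d) elements of order d for each divisor d of 126, and zero for non-divisors.
Since 133 ∤ 126, the count is 0.

0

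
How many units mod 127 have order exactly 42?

12

φ(127) = 127 − 1 = 126 = 2 · 3^2 · 7.
In a cyclic group of order 126, there are φ(d) elements of order d for each divisor d of 126, and zero for non-divisors.
42 = 2 · 3 · 7 divides 126, and φ(42) = 12.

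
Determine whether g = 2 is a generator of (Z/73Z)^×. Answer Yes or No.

φ(73) = 73 − 1 = 72 = 2^3 · 3^2.
2 is a primitive root mod 73 iff 2^(φ(73)/q) ≢ 1 for every prime q | φ(73), i.e. q ∈ {2, 3}.
2^36 ≡ 1 (mod 73)  [q = 2: ≡ 1 ✗]
2^24 ≡ 64 (mod 73)  [q = 3: ≢ 1 ✓]
The check at q = 2 fails, so 2 generates a proper subgroup.

No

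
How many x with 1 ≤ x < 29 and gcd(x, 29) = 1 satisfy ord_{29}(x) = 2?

φ(29) = 29 − 1 = 28 = 2^2 · 7.
Since (Z/29Z)^× is cyclic of order 28, the number of elements of order d is φ(d) when d | 28 and 0 otherwise.
2 | 28, and φ(2) = 2 − 1 = 1.

1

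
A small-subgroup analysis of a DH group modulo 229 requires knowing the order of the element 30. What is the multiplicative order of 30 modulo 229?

76

By Lagrange's theorem, ord_229(30) divides φ(229) = 229 − 1 = 228 = 2^2 · 3 · 19.
Divisors of 228: 1, 2, 3, 4, 6, 12, 19, 38, 57, 76, 114, 228.
Test each divisor d:
30^1 ≡ 30 (mod 229)
30^2 ≡ 213 (mod 229)
30^3 ≡ 207 (mod 229)
30^4 ≡ 27 (mod 229)
30^6 ≡ 26 (mod 229)
30^12 ≡ 218 (mod 229)
30^19 ≡ 122 (mod 229)
30^38 ≡ 228 (mod 229)
30^57 ≡ 107 (mod 229)
30^76 ≡ 1 (mod 229) ✓
The smallest such exponent is 76, so the order of 30 is 76.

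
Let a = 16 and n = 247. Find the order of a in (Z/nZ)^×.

9

The order of 16 must divide φ(247) = φ(13·19) = (13−1)·(19−1) = 12·18 = 216 = 2^3 · 3^3.
Divisors of 216: 1, 2, 3, 4, 6, 8, 9, 12, 18, 24, 27, 36, 54, 72, 108, 216.
Compute 16^d (mod 247) for the divisors d until we hit 1:
16^1 ≡ 16 (mod 247)
16^2 ≡ 9 (mod 247)
16^3 ≡ 144 (mod 247)
16^4 ≡ 81 (mod 247)
16^6 ≡ 235 (mod 247)
16^8 ≡ 139 (mod 247)
16^9 ≡ 1 (mod 247) ✓
Therefore the multiplicative order of 16 modulo 247 is 9.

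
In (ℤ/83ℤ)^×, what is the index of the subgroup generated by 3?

2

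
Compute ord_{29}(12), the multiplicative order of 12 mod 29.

4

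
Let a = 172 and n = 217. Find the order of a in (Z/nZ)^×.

30

Since 172 ∈ (Z/217Z)^×, its order divides φ(217) = φ(7·31) = (7−1)·(31−1) = 6·30 = 180 = 2^2 · 3^2 · 5.
Divisors of 180: 1, 2, 3, 4, 5, 6, 9, 10, 12, 15, 18, 20, 30, 36, 45, 60, 90, 180.
Evaluate successive powers at the divisors of 180:
172^1 ≡ 172
172^2 ≡ 72
172^3 ≡ 15
172^4 ≡ 193
172^5 ≡ 212
172^6 ≡ 8
172^9 ≡ 120
172^10 ≡ 25
172^12 ≡ 64
172^15 ≡ 92
172^18 ≡ 78
172^20 ≡ 191
172^30 ≡ 1
Hence ord(172) = 30.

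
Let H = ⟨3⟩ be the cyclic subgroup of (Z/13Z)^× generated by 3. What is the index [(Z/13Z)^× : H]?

4

By Lagrange's theorem, ord_13(3) divides φ(13) = 13 − 1 = 12 = 2^2 · 3.
Divisors of 12: 1, 2, 3, 4, 6, 12.
Check 3^d mod 13 for each divisor in increasing order:
3^1 ≡ 3
3^2 ≡ 9
3^3 ≡ 1
The order of 3 is 3, so the subgroup it generates has 3 elements.
[(Z/13Z)^× : ⟨3⟩] = 12/3 = 4.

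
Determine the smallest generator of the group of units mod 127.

φ(127) = 127 − 1 = 126 = 2 · 3^2 · 7.
g is a primitive root iff g^(126/q) ≢ 1 (mod 127) for each prime q ∈ {2, 3, 7}.
g = 2: 2^63 ≡ 1 — hits 1, so not a primitive root.
g = 3: 3^63 ≡ 126; 3^42 ≡ 107; 3^18 ≡ 4 — none is 1, so 3 is a primitive root.
Hence the least primitive root of 127 is 3.

3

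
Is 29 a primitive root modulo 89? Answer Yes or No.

Yes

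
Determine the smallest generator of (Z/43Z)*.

3

φ(43) = 43 − 1 = 42 = 2 · 3 · 7.
Test candidates g = 2, 3, … against the prime factors q ∈ {2, 3, 7} of φ(43): g is a generator iff g^(42/q) ≢ 1 for every such q.
g = 2: 2^21 ≡ 42; 2^14 ≡ 1 — hits 1, so not a primitive root.
g = 3: 3^21 ≡ 42; 3^14 ≡ 36; 3^6 ≡ 41 — none is 1, so 3 is a primitive root.
Hence the least primitive root of 43 is 3.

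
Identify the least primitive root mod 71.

7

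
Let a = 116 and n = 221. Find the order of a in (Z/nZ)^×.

16

Since 116 ∈ (Z/221Z)^×, its order divides φ(221) = φ(13·17) = (13−1)·(17−1) = 12·16 = 192 = 2^6 · 3.
Divisors of 192: 1, 2, 3, 4, 6, 8, 12, 16, 24, 32, 48, 64, 96, 192.
Test each divisor d:
116^1 ≡ 116 (mod 221)
116^2 ≡ 196 (mod 221)
116^3 ≡ 194 (mod 221)
116^4 ≡ 183 (mod 221)
116^6 ≡ 66 (mod 221)
116^8 ≡ 118 (mod 221)
116^12 ≡ 157 (mod 221)
116^16 ≡ 1 (mod 221) ✓
Hence ord(116) = 16.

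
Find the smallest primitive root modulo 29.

2

φ(29) = 29 − 1 = 28 = 2^2 · 7.
Test candidates g = 2, 3, … against the prime factors q ∈ {2, 7} of φ(29): g is a generator iff g^(28/q) ≢ 1 for every such q.
g = 2: 2^14 ≡ 28; 2^4 ≡ 16 — none is 1, so 2 is a primitive root.
Hence the least primitive root of 29 is 2.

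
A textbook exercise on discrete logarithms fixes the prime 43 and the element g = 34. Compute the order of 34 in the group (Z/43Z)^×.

42

Since 34 ∈ (Z/43Z)^×, its order divides φ(43) = 43 − 1 = 42 = 2 · 3 · 7.
Divisors of 42: 1, 2, 3, 6, 7, 14, 21, 42.
Evaluate successive powers at the divisors of 42:
34^1 ≡ 34 (mod 43)
34^2 ≡ 38 (mod 43)
34^3 ≡ 2 (mod 43)
34^6 ≡ 4 (mod 43)
34^7 ≡ 7 (mod 43)
34^14 ≡ 6 (mod 43)
34^21 ≡ 42 (mod 43)
34^42 ≡ 1 (mod 43) ✓
So ord_43(34) = 42.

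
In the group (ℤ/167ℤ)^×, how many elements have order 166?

82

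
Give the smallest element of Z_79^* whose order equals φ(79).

3

φ(79) = 79 − 1 = 78 = 2 · 3 · 13.
Test candidates g = 2, 3, … against the prime factors q ∈ {2, 3, 13} of φ(79): g is a generator iff g^(78/q) ≢ 1 for every such q.
g = 2: 2^39 ≡ 1 — hits 1, so not a primitive root.
g = 3: 3^39 ≡ 78; 3^26 ≡ 23; 3^6 ≡ 18 — none is 1, so 3 is a primitive root.
The smallest primitive root modulo 79 is 3.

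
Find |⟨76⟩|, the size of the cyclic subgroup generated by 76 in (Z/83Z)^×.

The order of 76 must divide φ(83) = 83 − 1 = 82 = 2 · 41.
Divisors of 82: 1, 2, 41, 82.
Compute 76^d (mod 83) for the divisors d until we hit 1:
76^1 ≡ 76 (mod 83)
76^2 ≡ 49 (mod 83)
76^41 ≡ 82 (mod 83)
76^82 ≡ 1 (mod 83) ✓
The smallest such exponent is 82, so the order of 76 is 82.

82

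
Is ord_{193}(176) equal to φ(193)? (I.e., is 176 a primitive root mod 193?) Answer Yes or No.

Yes

φ(193) = 193 − 1 = 192 = 2^6 · 3.
An element g generates (Z/193Z)^× iff g^(192/q) ≢ 1 (mod 193) for each prime q ∈ {2, 3}.
176^96 ≡ 192 (mod 193)  [q = 2: ≢ 1 ✓]
176^64 ≡ 84 (mod 193)  [q = 3: ≢ 1 ✓]
Every test exponent gives a nontrivial residue, hence 176 generates the full group.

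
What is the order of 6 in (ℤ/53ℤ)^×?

ord(6) | φ(53) = 53 − 1 = 52 = 2^2 · 13.
Divisors of 52: 1, 2, 4, 13, 26, 52.
Compute 6^d (mod 53) for the divisors d until we hit 1:
6^1 ≡ 6
6^2 ≡ 36
6^4 ≡ 24
6^13 ≡ 52
6^26 ≡ 1
Therefore the multiplicative order of 6 modulo 53 is 26.

26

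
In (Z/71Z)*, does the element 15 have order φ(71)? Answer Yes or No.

No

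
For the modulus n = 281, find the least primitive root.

3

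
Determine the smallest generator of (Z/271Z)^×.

6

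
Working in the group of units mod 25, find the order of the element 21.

The order of 21 must divide φ(25) = φ(5^2) = 5·(5−1) = 20 = 2^2 · 5.
Divisors of 20: 1, 2, 4, 5, 10, 20.
Compute 21^d (mod 25) for the divisors d until we hit 1:
21^1 ≡ 21 (mod 25)
21^2 ≡ 16 (mod 25)
21^4 ≡ 6 (mod 25)
21^5 ≡ 1 (mod 25) ✓
So ord_25(21) = 5.

5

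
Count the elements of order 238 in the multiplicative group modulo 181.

φ(181) = 181 − 1 = 180 = 2^2 · 3^2 · 5.
Since (Z/181Z)^× is cyclic of order 180, the number of elements of order d is φ(d) when d | 180 and 0 otherwise.
238 does not divide 180, so no element of (Z/181Z)^× has order 238.

0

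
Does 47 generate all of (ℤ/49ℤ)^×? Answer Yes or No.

φ(49) = φ(7^2) = 7·(7−1) = 42 = 2 · 3 · 7.
It suffices to check that the order of 47 is not a proper divisor of 42: compute 47^(42/q) for q ∈ {2, 3, 7}.
47^21 ≡ 48 (mod 49)  [q = 2: ≢ 1 ✓]
47^14 ≡ 18 (mod 49)  [q = 3: ≢ 1 ✓]
47^6 ≡ 15 (mod 49)  [q = 7: ≢ 1 ✓]
Every test exponent gives a nontrivial residue, hence 47 generates the full group.

Yes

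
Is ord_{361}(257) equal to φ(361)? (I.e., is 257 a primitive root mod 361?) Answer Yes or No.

Yes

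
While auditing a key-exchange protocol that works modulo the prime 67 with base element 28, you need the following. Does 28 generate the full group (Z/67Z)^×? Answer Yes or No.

Yes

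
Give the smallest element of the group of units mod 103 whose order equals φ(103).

φ(103) = 103 − 1 = 102 = 2 · 3 · 17.
Test candidates g = 2, 3, … against the prime factors q ∈ {2, 3, 17} of φ(103): g is a generator iff g^(102/q) ≢ 1 for every such q.
g = 2: 2^51 ≡ 1 — hits 1, so not a primitive root.
g = 3: 3^51 ≡ 102; 3^34 ≡ 1 — hits 1, so not a primitive root.
g = 4: 4^51 ≡ 1 — hits 1, so not a primitive root.
g = 5: 5^51 ≡ 102; 5^34 ≡ 56; 5^6 ≡ 72 — none is 1, so 5 is a primitive root.
So 5 is the smallest generator of (Z/103Z)^×.

5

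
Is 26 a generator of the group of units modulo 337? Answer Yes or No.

No

φ(337) = 337 − 1 = 336 = 2^4 · 3 · 7.
26 is a primitive root mod 337 iff 26^(φ(337)/q) ≢ 1 for every prime q | φ(337), i.e. q ∈ {2, 3, 7}.
26^168 ≡ 1 (mod 337)  [q = 2: ≡ 1 ✗]
26^112 ≡ 208 (mod 337)  [q = 3: ≢ 1 ✓]
26^48 ≡ 8 (mod 337)  [q = 7: ≢ 1 ✓]
26^168 ≡ 1 shows ord(26) | 168, strictly less than φ(337); not a primitive root.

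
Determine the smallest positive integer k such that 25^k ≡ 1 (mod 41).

10

By Lagrange's theorem, ord_41(25) divides φ(41) = 41 − 1 = 40 = 2^3 · 5.
Divisors of 40: 1, 2, 4, 5, 8, 10, 20, 40.
Check 25^d mod 41 for each divisor in increasing order:
25^1 ≡ 25
25^2 ≡ 10
25^4 ≡ 18
25^5 ≡ 40
25^8 ≡ 37
25^10 ≡ 1
Therefore the multiplicative order of 25 modulo 41 is 10.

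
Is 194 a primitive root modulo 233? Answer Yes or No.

φ(233) = 233 − 1 = 232 = 2^3 · 29.
It suffices to check that the order of 194 is not a proper divisor of 232: compute 194^(232/q) for q ∈ {2, 29}.
194^116 ≡ 232 (mod 233)  [q = 2: ≢ 1 ✓]
194^8 ≡ 23 (mod 233)  [q = 29: ≢ 1 ✓]
None equal 1, so ord_233(194) = 232: 194 is a primitive root.

Yes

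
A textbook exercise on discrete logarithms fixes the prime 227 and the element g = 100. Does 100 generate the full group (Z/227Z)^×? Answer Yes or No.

φ(227) = 227 − 1 = 226 = 2 · 113.
100 is a primitive root mod 227 iff 100^(φ(227)/q) ≢ 1 for every prime q | φ(227), i.e. q ∈ {2, 113}.
100^113 ≡ 1 (mod 227)  [q = 2: ≡ 1 ✗]
100^2 ≡ 12 (mod 227)  [q = 113: ≢ 1 ✓]
Since 100^113 ≡ 1, the order of 100 divides 113 < 226, so 100 is not a primitive root.

No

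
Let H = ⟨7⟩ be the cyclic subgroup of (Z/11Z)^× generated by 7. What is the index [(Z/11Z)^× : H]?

ord(7) | φ(11) = 11 − 1 = 10 = 2 · 5.
Divisors of 10: 1, 2, 5, 10.
Test each divisor d:
7^1 ≡ 7
7^2 ≡ 5
7^5 ≡ 10
7^10 ≡ 1
The order of 7 is 10, so the subgroup it generates has 10 elements.
The index is φ(11) / ord(7) = 10 / 10 = 1.

1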